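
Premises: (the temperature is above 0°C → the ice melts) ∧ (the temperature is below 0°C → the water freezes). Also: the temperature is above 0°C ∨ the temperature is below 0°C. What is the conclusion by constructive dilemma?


Constructive dilemma: (P → Q) ∧ (R → S), P ∨ R ⊢ Q ∨ S
Premise 1: the temperature is above 0°C → the ice melts
Premise 2: the temperature is below 0°C → the water freezes
Premise 3: the temperature is above 0°C ∨ the temperature is below 0°C
Case 1: Assuming the temperature is above 0°C, then by Premise 1, the ice melts.
Case 2: Assuming the temperature is below 0°C, then by Premise 2, the water freezes.
Since one of the temperature is above 0°C or the temperature is below 0°C must hold, we get the ice melts or the water freezes.

The ice melts or the water freezes.


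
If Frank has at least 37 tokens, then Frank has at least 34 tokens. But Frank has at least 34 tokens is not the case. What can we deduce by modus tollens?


Modus tollens: P → Q, ¬Q ⊢ ¬P
P: Frank has at least 37 tokens
Q: Frank has at least 34 tokens
We have P → Q and Q is false.
By modus tollens, P must be false.

It is not the case that Frank has at least 37 tokens


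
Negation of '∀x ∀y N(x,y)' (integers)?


Original: ∀x ∀y N(x,y)
Rule: ¬∀→∃, ¬∃→∀, negate predicate.
Negation: ∃x ∃y ¬N(x,y)

∃x ∃y ¬N(x,y)


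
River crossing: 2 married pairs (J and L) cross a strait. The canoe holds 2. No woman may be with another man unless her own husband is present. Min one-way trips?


Label couples J and L.
1. WJ+WL → (far: WJ,WL; near: HJ,HL)
2. WJ ←   (far: WL; near: HJ,HL,WJ)
3. HJ+HL → (far: HJ,HL,WL; near: WJ)
4. HJ ←   (far: HL,WL; near: HJ,WJ)  — HJ returns, since WJ is alone on near bank
5. HJ+WJ → (far: all four; near: empty)
Every state respects the constraint.
Minimum trips = 5

5


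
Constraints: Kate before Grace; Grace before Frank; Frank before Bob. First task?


Constraints: Kate before Grace; Grace before Frank; Frank before Bob
The first task can have nothing scheduled before it, so it must never appear on the right of a 'before'.
Tasks appearing after some 'before': Grace, Frank, Bob.
The only task not in that list is Kate → it is first.

Kate


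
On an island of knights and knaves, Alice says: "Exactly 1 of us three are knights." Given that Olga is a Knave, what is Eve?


Alice claims exactly 1 knights among Alice, Olga, Eve.
Given: Olga is a Knave.

Case 1: Alice is a Knight (tells truth)
  Then exactly 1 of the three are knights.
  Counting Alice, Olga: 1 knight(s) so far. Need 0 more → Eve = Knave.
Case 2: Alice is a Knave (lies)
  Then the count is NOT 1.
  If Eve = Knight, count = 1 = 1 → claim would be true, contradicts lie.
  If Eve = Knave, count = 0 ≠ 1 → lie confirmed ✓

Eve is a Knave.

Knave


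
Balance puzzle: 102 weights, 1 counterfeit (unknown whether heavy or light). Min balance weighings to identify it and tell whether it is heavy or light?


Let n = 102. 204 possibilities (n weights × lighter/heavier); each weighing has 3 outcomes.
Bound for k weighings: say the first weighing puts j weights on each pan. If it tips, the 2j weighed weights remain suspects (each with a known direction) and k-1 weighings give 3^(k-1) outcomes; 3^(k-1) is odd, so 2j ≤ 3^(k-1) - 1. If it balances, the n - 2j unweighed weights remain with direction unknown: 2(n - 2j) ≤ 3^(k-1) - 1 by the same parity argument. Adding, n ≤ (3^(k-1) - 1) + (3^(k-1) - 1)/2 = (3^k - 3)/2, and the classical three-group strategy achieves this (3 weights in 2 weighings, 12 in 3, 39 in 4, 120 in 5).
So we need the smallest k with (3^k - 3)/2 ≥ 102.
k = 4: (3^4 - 3)/2 = 39 < 102 ✗
k = 5: (3^5 - 3)/2 = 120 ≥ 102 ✓

5


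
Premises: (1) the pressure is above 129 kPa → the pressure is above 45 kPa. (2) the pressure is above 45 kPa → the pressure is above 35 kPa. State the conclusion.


Hypothetical syllogism: P → Q, Q → R ⊢ P → R
Premise 1: the pressure is above 129 kPa → the pressure is above 45 kPa
Premise 2: the pressure is above 45 kPa → the pressure is above 35 kPa
Chain the implications: the middle term (the pressure is above 45 kPa) links the two.
Conclusion: If the pressure is above 129 kPa, then the pressure is above 35 kPa.

If the pressure is above 129 kPa, then the pressure is above 35 kPa.


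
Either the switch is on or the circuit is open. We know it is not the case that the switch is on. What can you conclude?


Disjunctive syllogism: P ∨ Q, ¬P ⊢ Q
Disjunction: the switch is on ∨ the circuit is open
We know it is not the case that the switch is on.
By disjunctive syllogism, the other disjunct must be true.

The circuit is open


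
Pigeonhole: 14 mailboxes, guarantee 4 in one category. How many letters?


Pigeonhole: to guarantee k in one of n categories, need (k-1)×n + 1.
k = 4, n = 14
Minimum = (4-1) × 14 + 1 = 3 × 14 + 1

43


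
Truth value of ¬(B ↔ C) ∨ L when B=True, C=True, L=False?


B = True, C = True, L = False
Expression: ¬(B ↔ C) ∨ L
Step 1: B ↔ C = (True iff True) = True
Step 2: ¬(B ↔ C) = NOT True = False
Step 3: (False) ∨ L = False OR False = False

False


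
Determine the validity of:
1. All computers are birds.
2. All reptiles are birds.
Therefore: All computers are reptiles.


Premise 1: All computers are birds.
Premise 2: All reptiles are birds.
Conclusion: All computers are reptiles.
Fallacy: undistributed middle. birds is predicate in both.
Counterexample: computers and reptiles could be disjoint subsets of birds.

Invalid


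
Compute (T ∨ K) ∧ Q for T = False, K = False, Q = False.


T = False, K = False, Q = False
Step 1: T ∨ K = False OR False = False
Step 2: False ∧ Q = False AND False = False
OR is true when at least one operand is true; AND requires both.

False


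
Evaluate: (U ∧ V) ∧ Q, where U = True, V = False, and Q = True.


U = True, V = False, Q = True
Step 1: U ∧ V = True AND False = False
Step 2: False ∧ Q = False AND True = False
AND is true only when ALL operands are true.

False


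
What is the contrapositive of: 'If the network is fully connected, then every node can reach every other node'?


Original: If the network is fully connected, then every node can reach every other node
Contrapositive: If ¬Q, then ¬P
Negate Q: not (every node can reach every other node)
Negate P: not (the network is fully connected)

If not (every node can reach every other node), then not (the network is fully connected).


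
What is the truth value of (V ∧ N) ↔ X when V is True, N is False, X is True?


V = True, N = False, X = True
Step 1: V ∧ N = True AND False = False
Step 2: (False) ↔ X: true when both sides have same truth value.
Result: False ↔ True = False

False


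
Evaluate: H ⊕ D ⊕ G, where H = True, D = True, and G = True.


H = True, D = True, G = True
Step 1: H ⊕ D = True XOR True = False
Step 2: False ⊕ G = False XOR True = True
XOR is true when an odd number of operands are true.

True


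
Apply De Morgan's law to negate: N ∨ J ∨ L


De Morgan's law: ¬(P ∨ Q ∨ R) ≡ ¬P ∧ ¬Q ∧ ¬R
¬(N ∨ J ∨ L) = ¬N ∧ ¬J ∧ ¬L

¬N ∧ ¬J ∧ ¬L


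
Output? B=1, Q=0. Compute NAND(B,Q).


B AND Q = 0
NOT(0) = 1

1


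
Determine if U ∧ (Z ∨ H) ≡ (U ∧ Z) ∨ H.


Expression 1: U ∧ (Z ∨ H)
Expression 2: (U ∧ Z) ∨ H
Truth table (U Z H | Expr1 Expr2):
  T T T |   T     T
  T T F |   T     T
  T F T |   T     T
  T F F |   F     F
  F T T |   F     T   ← differ
  F T F |   F     F
  F F T |   F     T   ← differ
  F F F |   F     F
Counterexample: U=F, Z=T, H=T gives Expr1 = F but Expr2 = T, so the expressions are NOT logically equivalent.

No


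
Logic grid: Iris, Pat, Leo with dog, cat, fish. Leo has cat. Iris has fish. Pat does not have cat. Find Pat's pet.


From clues:
  Leo → cat
  Iris → fish
By elimination, Pat gets the remaining.

dog


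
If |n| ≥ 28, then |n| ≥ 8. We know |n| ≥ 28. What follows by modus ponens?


Modus ponens: P → Q, P ⊢ Q
P: |n| ≥ 28
Q: |n| ≥ 8
We have P → Q and P is true.
By modus ponens, Q must be true.

|n| ≥ 8


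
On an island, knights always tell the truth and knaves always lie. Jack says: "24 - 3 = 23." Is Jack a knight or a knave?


Statement: "24 - 3 = 23."
Actual: 24 - 3 = 21
Claimed: 23
Statement is FALSE → Jack lies → Knave

Knave


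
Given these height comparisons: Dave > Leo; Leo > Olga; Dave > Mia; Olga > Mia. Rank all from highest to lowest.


Constraints: Dave > Leo; Leo > Olga; Dave > Mia; Olga > Mia
Method: at each step, the next-highest is the one remaining person who never appears on the smaller side of a constraint between remaining people.
  Step 1: remaining {Leo, Olga, Dave, Mia}; on the smaller side: {Leo, Olga, Mia} → Dave is next (Dave > Leo; Dave > Mia).
  Step 2: remaining {Leo, Olga, Mia}; on the smaller side: {Olga, Mia} → Leo is next (Leo > Olga).
  Step 3: remaining {Olga, Mia}; on the smaller side: {Mia} → Olga is next (Olga > Mia).
  Step 4: only Mia remains → lowest.
Final ranking (highest to lowest):

Dave > Leo > Olga > Mia


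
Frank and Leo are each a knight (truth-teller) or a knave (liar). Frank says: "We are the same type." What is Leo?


Frank says: "We are the same type."
Case 1: Frank is a Knight (truth-teller)
  Statement is true → they ARE the same → Leo is also a Knight
Case 2: Frank is a Knave (liar)
  Statement is false → they are NOT the same → Leo is a Knight
In both cases, Leo is a Knight.

Knight


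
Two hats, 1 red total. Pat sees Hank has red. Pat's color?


Total red = 1, Hank = red
Red accounted for: 1
Remaining for Pat: 0
Pat's hat is blue.

blue


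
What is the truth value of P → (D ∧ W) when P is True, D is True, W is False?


P = True, D = True, W = False
Step 1: D ∧ W = True AND False = False
Step 2: P → (False): false only when P=True and consequent=False.
Result: False

False


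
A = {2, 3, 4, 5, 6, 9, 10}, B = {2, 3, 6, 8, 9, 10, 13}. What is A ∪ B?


A = {2, 3, 4, 5, 6, 9, 10}
B = {2, 3, 6, 8, 9, 10, 13}
Operation: union
All elements combined: 2, 3, 4, 5, 6, 8, 9, 10, 13

{2, 3, 4, 5, 6, 8, 9, 10, 13}


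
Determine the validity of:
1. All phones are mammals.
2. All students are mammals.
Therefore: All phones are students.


Premise 1: All phones are mammals.
Premise 2: All students are mammals.
Conclusion: All phones are students.
Fallacy: undistributed middle. mammals is predicate in both.
Counterexample: phones and students could be disjoint subsets of mammals.

Invalid


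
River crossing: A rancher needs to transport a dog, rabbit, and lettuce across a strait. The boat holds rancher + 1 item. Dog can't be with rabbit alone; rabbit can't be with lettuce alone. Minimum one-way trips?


1. rancher+rabbit → 2. rancher ← 3. rancher+dog → 4. rancher+rabbit ← 5. rancher+lettuce → 6. rancher ← 7. rancher+rabbit →
Minimum trips = 7

7


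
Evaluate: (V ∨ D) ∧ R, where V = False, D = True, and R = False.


V = False, D = True, R = False
Step 1: V ∨ D = False OR True = True
Step 2: True ∧ R = True AND False = False
OR is true when at least one operand is true; AND requires both.

False


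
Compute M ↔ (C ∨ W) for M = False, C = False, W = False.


M = False, C = False, W = False
Step 1: C ∨ W = False OR False = False
Step 2: M ↔ (False): true when both sides have same truth value.
Result: False ↔ False = True

True


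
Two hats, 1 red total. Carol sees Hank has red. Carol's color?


Total red = 1, Hank = red
Red accounted for: 1
Remaining for Carol: 0
Carol's hat is blue.

blue


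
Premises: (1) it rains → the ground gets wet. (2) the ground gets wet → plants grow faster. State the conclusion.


Hypothetical syllogism: P → Q, Q → R ⊢ P → R
Premise 1: it rains → the ground gets wet
Premise 2: the ground gets wet → plants grow faster
Chain the implications: the middle term (the ground gets wet) links the two.
Conclusion: If it rains, then plants grow faster.

If it rains, then plants grow faster.


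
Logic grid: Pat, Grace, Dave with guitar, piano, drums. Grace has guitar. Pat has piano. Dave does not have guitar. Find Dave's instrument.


From clues:
  Grace → guitar
  Pat → piano
By elimination, Dave gets the remaining.

drums


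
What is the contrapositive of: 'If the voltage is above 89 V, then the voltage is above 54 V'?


Original: If the voltage is above 89 V, then the voltage is above 54 V
Contrapositive: If ¬Q, then ¬P
Negate Q: not (the voltage is above 54 V)
Negate P: not (the voltage is above 89 V)

If not (the voltage is above 54 V), then not (the voltage is above 89 V).


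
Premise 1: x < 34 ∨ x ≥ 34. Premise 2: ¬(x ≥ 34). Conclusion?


Disjunctive syllogism: P ∨ Q, ¬P ⊢ Q
Disjunction: x < 34 ∨ x ≥ 34
We know it is not the case that x ≥ 34.
By disjunctive syllogism, the other disjunct must be true.

x < 34


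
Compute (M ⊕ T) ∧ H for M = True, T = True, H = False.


M = True, T = True, H = False
Step 1: M ⊕ T = True XOR True = False
Step 2: False ∧ H = False AND False = False
XOR true when exactly one of M,T is true; then AND with H.

False


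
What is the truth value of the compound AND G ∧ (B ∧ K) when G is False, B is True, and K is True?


G = False, B = True, K = True
Step 1: B ∧ K = True AND True = True
Step 2: G ∧ True = False AND True = False
AND is true only when ALL operands are true.

False


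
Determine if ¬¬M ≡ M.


Expression 1: ¬¬M
Expression 2: M
Truth table (M | Expr1 Expr2):
  T |   T     T
  F |   F     F
All 2 rows agree, so the expressions are logically equivalent.

Yes


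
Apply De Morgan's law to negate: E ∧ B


De Morgan's law: ¬(P ∧ Q) ≡ ¬P ∨ ¬Q
¬(E ∧ B) = ¬E ∨ ¬B

¬E ∨ ¬B


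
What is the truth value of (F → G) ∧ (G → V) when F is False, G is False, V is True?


F = False, G = False, V = True
Step 1: F → G is false only when F=True and G=False. Result: True
Step 2: G → V is false only when G=True and V=False. Result: True
Step 3: True ∧ True = True

True


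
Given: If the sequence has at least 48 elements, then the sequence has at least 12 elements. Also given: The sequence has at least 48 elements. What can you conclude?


Modus ponens: P → Q, P ⊢ Q
P: the sequence has at least 48 elements
Q: the sequence has at least 12 elements
We have P → Q and P is true.
By modus ponens, Q must be true.

The sequence has at least 12 elements


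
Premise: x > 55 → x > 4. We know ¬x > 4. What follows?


Modus tollens: P → Q, ¬Q ⊢ ¬P
P: x > 55
Q: x > 4
We have P → Q and Q is false.
By modus tollens, P must be false.

It is not the case that x > 55


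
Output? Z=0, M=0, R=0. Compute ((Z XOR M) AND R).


Z XOR M = 0^0 = 0
0 AND 0 = 0

0


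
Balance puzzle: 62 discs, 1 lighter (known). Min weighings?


Each weighing has 3 outcomes (left heavy / balance / right heavy), so k weighings distinguish at most 3^k cases; splitting into three near-equal groups achieves this.
Need 3^k ≥ 62: 3^3 = 27 < 62 ≤ 3^4 = 81
k = ⌈log₃(62)⌉ = 4

4


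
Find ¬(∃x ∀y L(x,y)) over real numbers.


Original: ∃x ∀y L(x,y)
Rule: ¬∀→∃, ¬∃→∀, negate predicate.
Negation: ∀x ∃y ¬L(x,y)

∀x ∃y ¬L(x,y)


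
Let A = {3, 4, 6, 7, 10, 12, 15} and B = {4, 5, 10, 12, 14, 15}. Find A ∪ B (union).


A = {3, 4, 6, 7, 10, 12, 15}
B = {4, 5, 10, 12, 14, 15}
Operation: union
All elements combined: 3, 4, 5, 6, 7, 10, 12, 14, 15

{3, 4, 5, 6, 7, 10, 12, 14, 15}


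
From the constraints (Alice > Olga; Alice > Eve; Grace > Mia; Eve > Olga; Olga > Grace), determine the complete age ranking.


Constraints: Alice > Olga; Alice > Eve; Grace > Mia; Eve > Olga; Olga > Grace
Method: at each step, the next-highest is the one remaining person who never appears on the smaller side of a constraint between remaining people.
  Step 1: remaining {Mia, Grace, Alice, Eve, Olga}; on the smaller side: {Mia, Grace, Eve, Olga} → Alice is next (Alice > Olga; Alice > Eve).
  Step 2: remaining {Mia, Grace, Eve, Olga}; on the smaller side: {Mia, Grace, Olga} → Eve is next (Eve > Olga).
  Step 3: remaining {Mia, Grace, Olga}; on the smaller side: {Mia, Grace} → Olga is next (Olga > Grace).
  Step 4: remaining {Mia, Grace}; on the smaller side: {Mia} → Grace is next (Grace > Mia).
  Step 5: only Mia remains → lowest.
Final ranking (highest to lowest):

Alice > Eve > Olga > Grace > Mia


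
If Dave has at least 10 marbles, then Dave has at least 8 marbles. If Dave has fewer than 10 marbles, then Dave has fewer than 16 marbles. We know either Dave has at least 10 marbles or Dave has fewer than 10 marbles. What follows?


Constructive dilemma: (P → Q) ∧ (R → S), P ∨ R ⊢ Q ∨ S
Premise 1: Dave has at least 10 marbles → Dave has at least 8 marbles
Premise 2: Dave has fewer than 10 marbles → Dave has fewer than 16 marbles
Premise 3: Dave has at least 10 marbles ∨ Dave has fewer than 10 marbles
Case 1: Assuming Dave has at least 10 marbles, then by Premise 1, Dave has at least 8 marbles.
Case 2: Assuming Dave has fewer than 10 marbles, then by Premise 2, Dave has fewer than 16 marbles.
Since one of Dave has at least 10 marbles or Dave has fewer than 10 marbles must hold, we get Dave has at least 8 marbles or Dave has fewer than 16 marbles.

Dave has at least 8 marbles or Dave has fewer than 16 marbles.


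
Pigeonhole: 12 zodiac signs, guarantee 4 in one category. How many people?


Pigeonhole: to guarantee k in one of n categories, need (k-1)×n + 1.
k = 4, n = 12
Minimum = (4-1) × 12 + 1 = 3 × 12 + 1

37


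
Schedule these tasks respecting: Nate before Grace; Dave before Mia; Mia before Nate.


Constraints: Nate before Grace; Dave before Mia; Mia before Nate
Method: repeatedly schedule the remaining task that has no remaining task required before it.
  Step 1: remaining {Nate, Dave, Mia, Grace}; every task except Dave still has a predecessor pending → schedule Dave.
  Step 2: remaining {Nate, Mia, Grace}; every task except Mia still has a predecessor pending → schedule Mia.
  Step 3: remaining {Nate, Grace}; every task except Nate still has a predecessor pending → schedule Nate.
  Step 4: only Grace remains → schedule Grace.
Resulting order:

Dave → Mia → Nate → Grace


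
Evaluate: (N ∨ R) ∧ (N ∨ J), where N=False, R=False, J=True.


N = False, R = False, J = True
Expression: (N ∨ R) ∧ (N ∨ J)
Step 1: N ∨ R = False OR False = False
Step 2: N ∨ J = False OR True = True
Step 3: (False) ∧ (True) = False AND True = False

False


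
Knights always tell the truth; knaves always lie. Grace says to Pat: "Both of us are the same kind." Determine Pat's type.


Grace says: "Both of us are the same kind."
Case 1: Grace is a Knight (truth-teller)
  Statement is true → they ARE the same → Pat is also a Knight
Case 2: Grace is a Knave (liar)
  Statement is false → they are NOT the same → Pat is a Knight
In both cases, Pat is a Knight.

Knight


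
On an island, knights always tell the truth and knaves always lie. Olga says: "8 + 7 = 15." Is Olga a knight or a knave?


Statement: "8 + 7 = 15."
Actual: 8 + 7 = 15
Claimed: 15
Statement is TRUE → Olga tells the truth → Knight

Knight


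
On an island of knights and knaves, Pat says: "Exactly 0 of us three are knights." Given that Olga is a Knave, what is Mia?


Pat claims exactly 0 knights among Pat, Olga, Mia.
Given: Olga is a Knave.

Case 1: Pat is a Knight (tells truth)
  Then exactly 0 of the three are knights.
  Counting Pat, Olga: 1 knight(s) so far. Need -1 more → impossible.
Case 2: Pat is a Knave (lies)
  Then the count is NOT 0.
  If Mia = Knave, count = 0 = 0 → claim would be true, contradicts lie.
  If Mia = Knight, count = 1 ≠ 0 → lie confirmed ✓

Mia is a Knight.

Knight


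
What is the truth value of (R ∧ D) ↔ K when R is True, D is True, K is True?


R = True, D = True, K = True
Step 1: R ∧ D = True AND True = True
Step 2: (True) ↔ K: true when both sides have same truth value.
Result: True ↔ True = True

True


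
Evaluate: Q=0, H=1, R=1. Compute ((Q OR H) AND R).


Q OR H = 0|1 = 1
1 AND 1 = 1

1


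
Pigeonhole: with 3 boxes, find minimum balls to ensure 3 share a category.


Pigeonhole: to guarantee k in one of n categories, need (k-1)×n + 1.
k = 3, n = 3
Minimum = (3-1) × 3 + 1 = 2 × 3 + 1

7


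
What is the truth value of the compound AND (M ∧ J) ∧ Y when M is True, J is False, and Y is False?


M = True, J = False, Y = False
Step 1: M ∧ J = True AND False = False
Step 2: False ∧ Y = False AND False = False
AND is true only when ALL operands are true.

False


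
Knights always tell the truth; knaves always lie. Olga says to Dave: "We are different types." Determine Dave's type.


Olga says: "We are different types."
Case 1: Olga is a Knight (truth-teller)
  Statement is true → they ARE different → Dave is a Knave
Case 2: Olga is a Knave (liar)
  Statement is false → they are NOT different → Dave is a Knave
In both cases, Dave is a Knave.

Knave


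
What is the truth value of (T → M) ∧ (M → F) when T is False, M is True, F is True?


T = False, M = True, F = True
Step 1: T → M is false only when T=True and M=False. Result: True
Step 2: M → F is false only when M=True and F=False. Result: True
Step 3: True ∧ True = True

True


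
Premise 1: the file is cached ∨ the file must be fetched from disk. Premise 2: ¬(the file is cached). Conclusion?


Disjunctive syllogism: P ∨ Q, ¬P ⊢ Q
Disjunction: the file is cached ∨ the file must be fetched from disk
We know it is not the case that the file is cached.
By disjunctive syllogism, the other disjunct must be true.

The file must be fetched from disk


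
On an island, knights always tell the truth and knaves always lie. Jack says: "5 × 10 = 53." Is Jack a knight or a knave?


Statement: "5 × 10 = 53."
Actual: 5 × 10 = 50
Claimed: 53
Statement is FALSE → Jack lies → Knave

Knave


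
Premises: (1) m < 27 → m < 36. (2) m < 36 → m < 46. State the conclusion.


Hypothetical syllogism: P → Q, Q → R ⊢ P → R
Premise 1: m < 27 → m < 36
Premise 2: m < 36 → m < 46
Chain the implications: the middle term (m < 36) links the two.
Conclusion: If m < 27, then m < 46.

If m < 27, then m < 46.


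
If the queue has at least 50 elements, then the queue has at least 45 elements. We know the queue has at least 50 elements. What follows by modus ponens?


Modus ponens: P → Q, P ⊢ Q
P: the queue has at least 50 elements
Q: the queue has at least 45 elements
We have P → Q and P is true.
By modus ponens, Q must be true.

The queue has at least 45 elements


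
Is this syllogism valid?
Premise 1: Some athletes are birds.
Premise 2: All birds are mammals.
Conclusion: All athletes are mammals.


Premise 1: Some athletes are birds.
Premise 2: All birds are mammals.
Conclusion: All athletes are mammals.
Fallacy: illicit minor. The minor term (athletes) is distributed in the conclusion ('All athletes ...') but undistributed in its premise ('Some athletes are birds' doesn't cover all athletes).
Only 'Some athletes are mammals' follows, not 'All'.

Invalid


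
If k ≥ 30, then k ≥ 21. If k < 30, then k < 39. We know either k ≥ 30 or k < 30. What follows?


Constructive dilemma: (P → Q) ∧ (R → S), P ∨ R ⊢ Q ∨ S
Premise 1: k ≥ 30 → k ≥ 21
Premise 2: k < 30 → k < 39
Premise 3: k ≥ 30 ∨ k < 30
Case 1: Assuming k ≥ 30, then by Premise 1, k ≥ 21.
Case 2: Assuming k < 30, then by Premise 2, k < 39.
Since one of k ≥ 30 or k < 30 must hold, we get k ≥ 21 or k < 39.

k ≥ 21 or k < 39.


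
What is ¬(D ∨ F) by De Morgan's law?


De Morgan's law: ¬(P ∨ Q) ≡ ¬P ∧ ¬Q
¬(D ∨ F) = ¬D ∧ ¬F

¬D ∧ ¬F


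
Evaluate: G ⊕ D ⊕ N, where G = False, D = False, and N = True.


G = False, D = False, N = True
Step 1: G ⊕ D = False XOR False = False
Step 2: False ⊕ N = False XOR True = True
XOR is true when an odd number of operands are true.

True


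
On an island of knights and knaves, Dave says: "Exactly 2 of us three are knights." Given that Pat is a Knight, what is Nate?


Dave claims exactly 2 knights among Dave, Pat, Nate.
Given: Pat is a Knight.

Case 1: Dave is a Knight (tells truth)
  Then exactly 2 of the three are knights.
  Counting Dave, Pat: 2 knight(s) so far. Need 0 more → Nate = Knave.
Case 2: Dave is a Knave (lies)
  Then the count is NOT 2.
  If Nate = Knight, count = 2 = 2 → claim would be true, contradicts lie.
  If Nate = Knave, count = 1 ≠ 2 → lie confirmed ✓

Nate is a Knave.

Knave


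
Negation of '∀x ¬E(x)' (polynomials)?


Original: ∀x ¬E(x)
Rule: ¬∀→∃, ¬∃→∀, negate predicate.
Negation: ∃x E(x)

∃x E(x)


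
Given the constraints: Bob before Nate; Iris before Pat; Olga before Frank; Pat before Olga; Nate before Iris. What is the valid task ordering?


Constraints: Bob before Nate; Iris before Pat; Olga before Frank; Pat before Olga; Nate before Iris
Method: repeatedly schedule the remaining task that has no remaining task required before it.
  Step 1: remaining {Iris, Olga, Nate, Frank, Pat, Bob}; every task except Bob still has a predecessor pending → schedule Bob.
  Step 2: remaining {Iris, Olga, Nate, Frank, Pat}; every task except Nate still has a predecessor pending → schedule Nate.
  Step 3: remaining {Iris, Olga, Frank, Pat}; every task except Iris still has a predecessor pending → schedule Iris.
  Step 4: remaining {Olga, Frank, Pat}; every task except Pat still has a predecessor pending → schedule Pat.
  Step 5: remaining {Olga, Frank}; every task except Olga still has a predecessor pending → schedule Olga.
  Step 6: only Frank remains → schedule Frank.
Resulting order:

Bob → Nate → Iris → Pat → Olga → Frank


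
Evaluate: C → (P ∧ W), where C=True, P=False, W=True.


C = True, P = False, W = True
Expression: C → (P ∧ W)
Step 1: P ∧ W = False AND True = False
Step 2: C → (False) = True → False = False

False


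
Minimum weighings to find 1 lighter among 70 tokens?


Each weighing has 3 outcomes (left heavy / balance / right heavy), so k weighings distinguish at most 3^k cases; splitting into three near-equal groups achieves this.
Need 3^k ≥ 70: 3^3 = 27 < 70 ≤ 3^4 = 81
k = ⌈log₃(70)⌉ = 4

4


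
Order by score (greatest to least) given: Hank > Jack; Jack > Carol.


Constraints: Hank > Jack; Jack > Carol
Method: at each step, the next-highest is the one remaining person who never appears on the smaller side of a constraint between remaining people.
  Step 1: remaining {Hank, Carol, Jack}; on the smaller side: {Carol, Jack} → Hank is next (Hank > Jack).
  Step 2: remaining {Carol, Jack}; on the smaller side: {Carol} → Jack is next (Jack > Carol).
  Step 3: only Carol remains → lowest.
Final ranking (highest to lowest):

Hank > Jack > Carol


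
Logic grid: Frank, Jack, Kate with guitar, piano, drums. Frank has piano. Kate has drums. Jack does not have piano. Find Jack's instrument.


From clues:
  Kate → drums
  Frank → piano
By elimination, Jack gets the remaining.

guitar


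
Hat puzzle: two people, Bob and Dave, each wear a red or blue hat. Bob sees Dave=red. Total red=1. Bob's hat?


Total red = 1, Dave = red
Red accounted for: 1
Remaining for Bob: 0
Bob's hat is blue.

blue


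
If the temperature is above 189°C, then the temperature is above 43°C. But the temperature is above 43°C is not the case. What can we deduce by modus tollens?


Modus tollens: P → Q, ¬Q ⊢ ¬P
P: the temperature is above 189°C
Q: the temperature is above 43°C
We have P → Q and Q is false.
By modus tollens, P must be false.

It is not the case that the temperature is above 189°C


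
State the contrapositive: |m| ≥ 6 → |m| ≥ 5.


Original: If |m| ≥ 6, then |m| ≥ 5
Contrapositive: If ¬Q, then ¬P
Negate Q: not (|m| ≥ 5)
Negate P: not (|m| ≥ 6)

If not (|m| ≥ 5), then not (|m| ≥ 6).


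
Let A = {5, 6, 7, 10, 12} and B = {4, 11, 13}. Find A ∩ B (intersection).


A = {5, 6, 7, 10, 12}
B = {4, 11, 13}
Operation: intersection
Elements in both: none

∅


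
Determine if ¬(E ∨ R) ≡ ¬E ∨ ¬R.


Expression 1: ¬(E ∨ R)
Expression 2: ¬E ∨ ¬R
Truth table (E R | Expr1 Expr2):
  T T |   F     F
  T F |   F     T   ← differ
  F T |   F     T   ← differ
  F F |   T     T
Counterexample: E=T, R=F gives Expr1 = F but Expr2 = T, so the expressions are NOT logically equivalent.

No


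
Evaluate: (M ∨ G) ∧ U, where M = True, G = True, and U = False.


M = True, G = True, U = False
Step 1: M ∨ G = True OR True = True
Step 2: True ∧ U = True AND False = False
OR is true when at least one operand is true; AND requires both.

False


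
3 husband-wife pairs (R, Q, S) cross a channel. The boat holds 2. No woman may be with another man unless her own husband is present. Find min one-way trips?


Label couples R, Q, S (H = husband, W = wife).
Counting alone: 6 people, the boat carries 2 and someone must bring it back, so each round trip nets at most +1 on the far side until the last crossing → at least 9 trips. The jealousy constraint makes 9 impossible; the shortest valid schedule has 11:
1. WR+WQ →  (far: WR,WQ; near: HR,HQ,HS,WS)
2. WR ←       (far: WQ; near: HR,HQ,HS,WR,WS)
3. WR+WS →  (far: WR,WQ,WS; near: HR,HQ,HS)
4. WR ←       (far: WQ,WS; near: HR,HQ,HS,WR)
5. HQ+HS →  (far: HQ,WQ,HS,WS; near: HR,WR)
6. HQ+WQ ←  (far: HS,WS; near: HR,WR,HQ,WQ)
7. HR+HQ →  (far: HR,HQ,HS,WS; near: WR,WQ)
8. WS ←       (far: HR,HQ,HS; near: WR,WQ,WS)
9. WR+WQ →  (far: HR,WR,HQ,WQ,HS; near: WS)
10. HS ←      (far: HR,WR,HQ,WQ; near: HS,WS)
11. HS+WS → (far: all six; near: empty)
In every state each wife is either with her husband or with no other man.
Minimum trips = 11

11


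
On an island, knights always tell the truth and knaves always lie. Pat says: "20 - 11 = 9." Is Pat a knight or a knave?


Statement: "20 - 11 = 9."
Actual: 20 - 11 = 9
Claimed: 9
Statement is TRUE → Pat tells the truth → Knight

Knight


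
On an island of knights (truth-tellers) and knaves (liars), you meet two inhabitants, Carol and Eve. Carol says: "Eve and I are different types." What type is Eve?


Carol says: "Eve and I are different types."
Case 1: Carol is a Knight (truth-teller)
  Statement is true → they ARE different → Eve is a Knave
Case 2: Carol is a Knave (liar)
  Statement is false → they are NOT different → Eve is a Knave
In both cases, Eve is a Knave.

Knave


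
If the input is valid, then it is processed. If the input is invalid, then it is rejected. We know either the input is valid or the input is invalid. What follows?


Constructive dilemma: (P → Q) ∧ (R → S), P ∨ R ⊢ Q ∨ S
Premise 1: the input is valid → it is processed
Premise 2: the input is invalid → it is rejected
Premise 3: the input is valid ∨ the input is invalid
Case 1: Assuming the input is valid, then by Premise 1, it is processed.
Case 2: Assuming the input is invalid, then by Premise 2, it is rejected.
Since one of the input is valid or the input is invalid must hold, we get it is processed or it is rejected.

It is processed or it is rejected.


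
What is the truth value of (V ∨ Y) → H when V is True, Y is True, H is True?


V = True, Y = True, H = True
Step 1: V ∨ Y = True OR True = True
Step 2: (True) → H: false only when antecedent=True and H=False.
Result: True

True


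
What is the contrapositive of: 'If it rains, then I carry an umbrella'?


Original: If it rains, then I carry an umbrella
Contrapositive: If ¬Q, then ¬P
Negate Q: not (I carry an umbrella)
Negate P: not (it rains)

If not (I carry an umbrella), then not (it rains).


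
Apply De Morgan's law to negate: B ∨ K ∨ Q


De Morgan's law: ¬(P ∨ Q ∨ R) ≡ ¬P ∧ ¬Q ∧ ¬R
¬(B ∨ K ∨ Q) = ¬B ∧ ¬K ∧ ¬Q

¬B ∧ ¬K ∧ ¬Q


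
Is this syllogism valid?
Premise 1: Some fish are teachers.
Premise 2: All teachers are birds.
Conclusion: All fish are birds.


Premise 1: Some fish are teachers.
Premise 2: All teachers are birds.
Conclusion: All fish are birds.
Fallacy: illicit minor. The minor term (fish) is distributed in the conclusion ('All fish ...') but undistributed in its premise ('Some fish are teachers' doesn't cover all fish).
Only 'Some fish are birds' follows, not 'All'.

Invalid


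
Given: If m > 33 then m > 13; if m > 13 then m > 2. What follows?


Hypothetical syllogism: P → Q, Q → R ⊢ P → R
Premise 1: m > 33 → m > 13
Premise 2: m > 13 → m > 2
Chain the implications: the middle term (m > 13) links the two.
Conclusion: If m > 33, then m > 2.

If m > 33, then m > 2.


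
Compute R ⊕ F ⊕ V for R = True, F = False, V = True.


R = True, F = False, V = True
Step 1: R ⊕ F = True XOR False = True
Step 2: True ⊕ V = True XOR True = False
XOR is true when an odd number of operands are true.

False


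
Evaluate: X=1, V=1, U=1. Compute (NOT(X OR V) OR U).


X OR V = 1
NOT(1) = 0
0 OR 1 = 1

1


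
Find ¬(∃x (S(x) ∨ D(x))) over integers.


Original: ∃x (S(x) ∨ D(x))
Rule: ¬∀→∃, ¬∃→∀, negate predicate.
Negation: ∀x (¬S(x) ∧ ¬D(x))

∀x (¬S(x) ∧ ¬D(x))


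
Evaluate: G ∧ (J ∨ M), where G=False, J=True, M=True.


G = False, J = True, M = True
Expression: G ∧ (J ∨ M)
Step 1: J ∨ M = True OR True = True
Step 2: G ∧ (True) = False AND True = False

False


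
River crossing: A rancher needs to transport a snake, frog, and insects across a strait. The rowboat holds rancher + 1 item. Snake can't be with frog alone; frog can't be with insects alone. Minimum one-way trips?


1. rancher+frog → 2. rancher ← 3. rancher+snake → 4. rancher+frog ← 5. rancher+insects → 6. rancher ← 7. rancher+frog →
Minimum trips = 7

7


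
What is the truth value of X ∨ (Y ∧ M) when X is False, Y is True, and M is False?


X = False, Y = True, M = False
Step 1: Y ∧ M = True AND False = False
Step 2: X ∨ False = False OR False = False
AND evaluated first (higher precedence); then OR applied.

False


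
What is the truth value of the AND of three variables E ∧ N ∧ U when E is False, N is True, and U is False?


E = False, N = True, U = False
Step 1: E ∧ N = False AND True = False
Step 2: (False) ∧ U = (False) AND False = False
AND is true only when ALL operands are true.

False


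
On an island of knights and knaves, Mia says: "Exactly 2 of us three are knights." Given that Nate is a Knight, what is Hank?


Mia claims exactly 2 knights among Mia, Nate, Hank.
Given: Nate is a Knight.

Case 1: Mia is a Knight (tells truth)
  Then exactly 2 of the three are knights.
  Counting Mia, Nate: 2 knight(s) so far. Need 0 more → Hank = Knave.
Case 2: Mia is a Knave (lies)
  Then the count is NOT 2.
  If Hank = Knight, count = 2 = 2 → claim would be true, contradicts lie.
  If Hank = Knave, count = 1 ≠ 2 → lie confirmed ✓

Hank is a Knave.

Knave


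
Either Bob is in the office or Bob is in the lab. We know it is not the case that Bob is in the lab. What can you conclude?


Disjunctive syllogism: P ∨ Q, ¬P ⊢ Q
Disjunction: Bob is in the office ∨ Bob is in the lab
We know it is not the case that Bob is in the lab.
By disjunctive syllogism, the other disjunct must be true.

Bob is in the office


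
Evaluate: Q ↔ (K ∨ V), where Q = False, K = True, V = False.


Q = False, K = True, V = False
Step 1: K ∨ V = True OR False = True
Step 2: Q ↔ (True): true when both sides have same truth value.
Result: False ↔ True = False

False


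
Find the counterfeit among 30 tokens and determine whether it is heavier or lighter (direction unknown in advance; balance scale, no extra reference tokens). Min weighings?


Let n = 30. 60 possibilities (n tokens × lighter/heavier); each weighing has 3 outcomes.
Bound for k weighings: say the first weighing puts j tokens on each pan. If it tips, the 2j weighed tokens remain suspects (each with a known direction) and k-1 weighings give 3^(k-1) outcomes; 3^(k-1) is odd, so 2j ≤ 3^(k-1) - 1. If it balances, the n - 2j unweighed tokens remain with direction unknown: 2(n - 2j) ≤ 3^(k-1) - 1 by the same parity argument. Adding, n ≤ (3^(k-1) - 1) + (3^(k-1) - 1)/2 = (3^k - 3)/2, and the classical three-group strategy achieves this (3 tokens in 2 weighings, 12 in 3, 39 in 4, 120 in 5).
So we need the smallest k with (3^k - 3)/2 ≥ 30.
k = 3: (3^3 - 3)/2 = 12 < 30 ✗
k = 4: (3^4 - 3)/2 = 39 ≥ 30 ✓

4


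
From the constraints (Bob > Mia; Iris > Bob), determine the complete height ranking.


Constraints: Bob > Mia; Iris > Bob
Method: at each step, the next-highest is the one remaining person who never appears on the smaller side of a constraint between remaining people.
  Step 1: remaining {Bob, Mia, Iris}; on the smaller side: {Bob, Mia} → Iris is next (Iris > Bob).
  Step 2: remaining {Bob, Mia}; on the smaller side: {Mia} → Bob is next (Bob > Mia).
  Step 3: only Mia remains → lowest.
Final ranking (highest to lowest):

Iris > Bob > Mia


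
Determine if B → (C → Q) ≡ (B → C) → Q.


Expression 1: B → (C → Q)
Expression 2: (B → C) → Q
Truth table (B C Q | Expr1 Expr2):
  T T T |   T     T
  T T F |   F     F
  T F T |   T     T
  T F F |   T     T
  F T T |   T     T
  F T F |   T     F   ← differ
  F F T |   T     T
  F F F |   T     F   ← differ
Counterexample: B=F, C=T, Q=F gives Expr1 = T but Expr2 = F, so the expressions are NOT logically equivalent.

No


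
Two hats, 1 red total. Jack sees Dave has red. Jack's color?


Total red = 1, Dave = red
Red accounted for: 1
Remaining for Jack: 0
Jack's hat is blue.

blue


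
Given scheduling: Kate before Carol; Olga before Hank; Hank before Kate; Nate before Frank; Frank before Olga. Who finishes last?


Constraints: Kate before Carol; Olga before Hank; Hank before Kate; Nate before Frank; Frank before Olga
The last task can have nothing scheduled after it, so it must never appear on the left of a 'before'.
Tasks appearing before some other task: Kate, Olga, Hank, Nate, Frank.
The only task not in that list is Carol → it is last.

Carol


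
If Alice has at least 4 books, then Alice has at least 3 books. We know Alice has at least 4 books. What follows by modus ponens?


Modus ponens: P → Q, P ⊢ Q
P: Alice has at least 4 books
Q: Alice has at least 3 books
We have P → Q and P is true.
By modus ponens, Q must be true.

Alice has at least 3 books


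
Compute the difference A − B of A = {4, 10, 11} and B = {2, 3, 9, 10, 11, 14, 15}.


A = {4, 10, 11}
B = {2, 3, 9, 10, 11, 14, 15}
Operation: difference A − B
In A but not B: 4

{4}


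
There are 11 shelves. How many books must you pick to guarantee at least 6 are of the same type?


Pigeonhole: to guarantee k in one of n categories, need (k-1)×n + 1.
k = 6, n = 11
Minimum = (6-1) × 11 + 1 = 5 × 11 + 1

56


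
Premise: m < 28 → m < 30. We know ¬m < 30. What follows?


Modus tollens: P → Q, ¬Q ⊢ ¬P
P: m < 28
Q: m < 30
We have P → Q and Q is false.
By modus tollens, P must be false.

It is not the case that m < 28


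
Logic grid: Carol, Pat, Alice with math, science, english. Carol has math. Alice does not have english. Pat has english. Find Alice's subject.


From clues:
  Pat → english
  Carol → math
By elimination, Alice gets the remaining.

science


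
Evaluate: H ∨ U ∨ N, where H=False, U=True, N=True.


H = False, U = True, N = True
Expression: H ∨ U ∨ N
Step 1: H ∨ U = False OR True = True
Step 2: (True) ∨ N = True OR True = True

True
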